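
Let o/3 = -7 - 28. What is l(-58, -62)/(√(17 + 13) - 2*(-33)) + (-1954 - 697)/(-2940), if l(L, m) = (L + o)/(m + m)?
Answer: 2163227/2346855 - 163*√30/536424 ≈ 0.92009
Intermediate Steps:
o = -105 (o = 3*(-7 - 28) = 3*(-35) = -105)
l(L, m) = (-105 + L)/(2*m) (l(L, m) = (L - 105)/(m + m) = (-105 + L)/((2*m)) = (-105 + L)*(1/(2*m)) = (-105 + L)/(2*m))
l(-58, -62)/(√(17 + 13) - 2*(-33)) + (-1954 - 697)/(-2940) = ((½)*(-105 - 58)/(-62))/(√(17 + 13) - 2*(-33)) + (-1954 - 697)/(-2940) = ((½)*(-1/62)*(-163))/(√30 + 66) - 2651*(-1/2940) = 163/(124*(66 + √30)) + 2651/2940 = 2651/2940 + 163/(124*(66 + √30))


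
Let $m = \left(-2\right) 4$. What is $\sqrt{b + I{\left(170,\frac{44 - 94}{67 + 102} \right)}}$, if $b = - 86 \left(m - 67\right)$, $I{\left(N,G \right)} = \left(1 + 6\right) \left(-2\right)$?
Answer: $2 \sqrt{1609} \approx 80.225$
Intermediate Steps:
$I{\left(N,G \right)} = -14$ ($I{\left(N,G \right)} = 7 \left(-2\right) = -14$)
$m = -8$
$b = 6450$ ($b = - 86 \left(-8 - 67\right) = \left(-86\right) \left(-75\right) = 6450$)
$\sqrt{b + I{\left(170,\frac{44 - 94}{67 + 102} \right)}} = \sqrt{6450 - 14} = \sqrt{6436} = 2 \sqrt{1609}$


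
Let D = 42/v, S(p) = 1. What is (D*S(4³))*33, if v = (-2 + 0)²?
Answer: 693/2 ≈ 346.50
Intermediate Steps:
v = 4 (v = (-2)² = 4)
D = 21/2 (D = 42/4 = 42*(¼) = 21/2 ≈ 10.500)
(D*S(4³))*33 = ((21/2)*1)*33 = (21/2)*33 = 693/2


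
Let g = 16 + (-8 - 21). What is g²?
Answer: 169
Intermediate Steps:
g = -13 (g = 16 - 29 = -13)
g² = (-13)² = 169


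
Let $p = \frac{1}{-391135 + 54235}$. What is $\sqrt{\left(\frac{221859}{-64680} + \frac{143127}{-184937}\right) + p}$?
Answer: $\frac{i \sqrt{31986838087935377805426}}{87227385420} \approx 2.0504 i$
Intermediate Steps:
$p = - \frac{1}{336900}$ ($p = \frac{1}{-336900} = - \frac{1}{336900} \approx -2.9682 \cdot 10^{-6}$)
$\sqrt{\left(\frac{221859}{-64680} + \frac{143127}{-184937}\right) + p} = \sqrt{\left(\frac{221859}{-64680} + \frac{143127}{-184937}\right) - \frac{1}{336900}} = \sqrt{\left(221859 \left(- \frac{1}{64680}\right) + 143127 \left(- \frac{1}{184937}\right)\right) - \frac{1}{336900}} = \sqrt{\left(- \frac{6723}{1960} - \frac{143127}{184937}\right) - \frac{1}{336900}} = \sqrt{- \frac{1523860371}{362476520} - \frac{1}{336900}} = \sqrt{- \frac{25669446073321}{6105916979400}} = \frac{i \sqrt{31986838087935377805426}}{87227385420}$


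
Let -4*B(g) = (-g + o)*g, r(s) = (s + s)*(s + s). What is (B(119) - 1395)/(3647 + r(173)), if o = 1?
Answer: 4231/246726 ≈ 0.017149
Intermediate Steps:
r(s) = 4*s² (r(s) = (2*s)*(2*s) = 4*s²)
B(g) = -g*(1 - g)/4 (B(g) = -(-g + 1)*g/4 = -(1 - g)*g/4 = -g*(1 - g)/4)
(B(119) - 1395)/(3647 + r(173)) = ((¼)*119*(-1 + 119) - 1395)/(3647 + 4*173²) = ((¼)*119*118 - 1395)/(3647 + 4*29929) = (7021/2 - 1395)/(3647 + 119716) = (4231/2)/123363 = (4231/2)*(1/123363) = 4231/246726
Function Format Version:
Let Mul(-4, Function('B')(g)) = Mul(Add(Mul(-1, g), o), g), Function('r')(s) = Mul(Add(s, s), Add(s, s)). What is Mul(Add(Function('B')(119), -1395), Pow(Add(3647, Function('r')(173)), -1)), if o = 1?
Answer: Rational(4231, 246726) ≈ 0.017149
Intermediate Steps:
Function('r')(s) = Mul(4, Pow(s, 2)) (Function('r')(s) = Mul(Mul(2, s), Mul(2, s)) = Mul(4, Pow(s, 2)))
Function('B')(g) = Mul(Rational(-1, 4), g, Add(1, Mul(-1, g))) (Function('B')(g) = Mul(Rational(-1, 4), Mul(Add(Mul(-1, g), 1), g)) = Mul(Rational(-1, 4), Mul(Add(1, Mul(-1, g)), g)) = Mul(Rational(-1, 4), Mul(g, Add(1, Mul(-1, g)))) = Mul(Rational(-1, 4), g, Add(1, Mul(-1, g))))
Mul(Add(Function('B')(119), -1395), Pow(Add(3647, Function('r')(173)), -1)) = Mul(Add(Mul(Rational(1, 4), 119, Add(-1, 119)), -1395), Pow(Add(3647, Mul(4, Pow(173, 2))), -1)) = Mul(Add(Mul(Rational(1, 4), 119, 118), -1395), Pow(Add(3647, Mul(4, 29929)), -1)) = Mul(Add(Rational(7021, 2), -1395), Pow(Add(3647, 119716), -1)) = Mul(Rational(4231, 2), Pow(123363, -1)) = Mul(Rational(4231, 2), Rational(1, 123363)) = Rational(4231, 246726)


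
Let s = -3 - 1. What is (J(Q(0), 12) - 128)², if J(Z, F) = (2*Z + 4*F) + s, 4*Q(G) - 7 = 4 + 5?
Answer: 5776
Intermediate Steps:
Q(G) = 4 (Q(G) = 7/4 + (4 + 5)/4 = 7/4 + (¼)*9 = 7/4 + 9/4 = 4)
s = -4
J(Z, F) = -4 + 2*Z + 4*F (J(Z, F) = (2*Z + 4*F) - 4 = -4 + 2*Z + 4*F)
(J(Q(0), 12) - 128)² = ((-4 + 2*4 + 4*12) - 128)² = ((-4 + 8 + 48) - 128)² = (52 - 128)² = (-76)² = 5776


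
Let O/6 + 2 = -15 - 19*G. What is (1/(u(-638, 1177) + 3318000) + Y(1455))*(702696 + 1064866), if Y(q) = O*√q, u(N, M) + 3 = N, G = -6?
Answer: 1767562/3317359 + 1028721084*√1455 ≈ 3.9240e+10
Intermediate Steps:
u(N, M) = -3 + N
O = 582 (O = -12 + 6*(-15 - 19*(-6)) = -12 + 6*(-15 + 114) = -12 + 6*99 = -12 + 594 = 582)
Y(q) = 582*√q
(1/(u(-638, 1177) + 3318000) + Y(1455))*(702696 + 1064866) = (1/((-3 - 638) + 3318000) + 582*√1455)*(702696 + 1064866) = (1/(-641 + 3318000) + 582*√1455)*1767562 = (1/3317359 + 582*√1455)*1767562 = 1767562/3317359 + 1028721084*√1455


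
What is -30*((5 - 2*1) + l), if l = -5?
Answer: 60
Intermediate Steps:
-30*((5 - 2*1) + l) = -30*((5 - 2*1) - 5) = -30*((5 - 2) - 5) = -30*(3 - 5) = -30*(-2) = 60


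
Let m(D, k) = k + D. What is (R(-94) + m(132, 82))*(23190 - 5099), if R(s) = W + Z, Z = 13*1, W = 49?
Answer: 4993116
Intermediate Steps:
m(D, k) = D + k
Z = 13
R(s) = 62 (R(s) = 49 + 13 = 62)
(R(-94) + m(132, 82))*(23190 - 5099) = (62 + (132 + 82))*(23190 - 5099) = (62 + 214)*18091 = 276*18091 = 4993116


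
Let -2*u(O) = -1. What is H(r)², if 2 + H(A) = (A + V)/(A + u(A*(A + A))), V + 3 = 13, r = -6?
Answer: 900/121 ≈ 7.4380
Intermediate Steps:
V = 10 (V = -3 + 13 = 10)
u(O) = ½ (u(O) = -½*(-1) = ½)
H(A) = -2 + (10 + A)/(½ + A) (H(A) = -2 + (A + 10)/(A + ½) = -2 + (10 + A)/(½ + A))
H(r)² = (2*(9 - 1*(-6))/(1 + 2*(-6)))² = (2*(9 + 6)/(1 - 12))² = (2*15/(-11))² = (2*(-1/11)*15)² = (-30/11)² = 900/121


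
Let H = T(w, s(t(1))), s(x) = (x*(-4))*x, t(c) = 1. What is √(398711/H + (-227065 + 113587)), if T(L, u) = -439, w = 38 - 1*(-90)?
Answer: I*√22044627767/439 ≈ 338.21*I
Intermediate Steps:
w = 128 (w = 38 + 90 = 128)
s(x) = -4*x² (s(x) = (-4*x)*x = -4*x²)
H = -439
√(398711/H + (-227065 + 113587)) = √(398711/(-439) + (-227065 + 113587)) = √(398711*(-1/439) - 113478) = √(-398711/439 - 113478) = √(-50215553/439) = I*√22044627767/439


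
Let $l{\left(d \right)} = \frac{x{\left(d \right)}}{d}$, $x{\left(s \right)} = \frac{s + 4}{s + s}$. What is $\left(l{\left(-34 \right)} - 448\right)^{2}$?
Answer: $\frac{268223517409}{1336336} \approx 2.0072 \cdot 10^{5}$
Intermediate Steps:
$x{\left(s \right)} = \frac{4 + s}{2 s}$
$l{\left(d \right)} = \frac{4 + d}{2 d^{2}}$ ($l{\left(d \right)} = \frac{\frac{1}{2} \frac{1}{d} \left(4 + d\right)}{d} = \frac{4 + d}{2 d^{2}}$)
$\left(l{\left(-34 \right)} - 448\right)^{2} = \left(\frac{4 - 34}{2 \cdot 1156} - 448\right)^{2} = \left(\frac{1}{2} \cdot \frac{1}{1156} \left(-30\right) - 448\right)^{2} = \left(- \frac{15}{1156} - 448\right)^{2} = \left(- \frac{517903}{1156}\right)^{2} = \frac{268223517409}{1336336}$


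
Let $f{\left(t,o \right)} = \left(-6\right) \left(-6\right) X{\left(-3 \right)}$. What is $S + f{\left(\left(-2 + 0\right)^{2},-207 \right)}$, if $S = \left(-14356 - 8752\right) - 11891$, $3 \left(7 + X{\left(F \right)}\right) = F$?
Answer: $-35287$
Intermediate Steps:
$X{\left(F \right)} = -7 + \frac{F}{3}$
$S = -34999$ ($S = -23108 - 11891 = -34999$)
$f{\left(t,o \right)} = -288$ ($f{\left(t,o \right)} = \left(-6\right) \left(-6\right) \left(-7 + \frac{1}{3} \left(-3\right)\right) = 36 \left(-7 - 1\right) = 36 \left(-8\right) = -288$)
$S + f{\left(\left(-2 + 0\right)^{2},-207 \right)} = -34999 - 288 = -35287$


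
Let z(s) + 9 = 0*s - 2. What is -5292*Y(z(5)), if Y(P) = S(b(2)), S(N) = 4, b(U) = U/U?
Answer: -21168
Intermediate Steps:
b(U) = 1
z(s) = -11 (z(s) = -9 + (0*s - 2) = -9 + (0 - 2) = -9 - 2 = -11)
Y(P) = 4
-5292*Y(z(5)) = -5292*4 = -21168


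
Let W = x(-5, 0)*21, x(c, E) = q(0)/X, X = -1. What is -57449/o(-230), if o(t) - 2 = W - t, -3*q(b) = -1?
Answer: -57449/225 ≈ -255.33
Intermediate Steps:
q(b) = 1/3 (q(b) = -1/3*(-1) = 1/3)
x(c, E) = -1/3 (x(c, E) = (1/3)/(-1) = (1/3)*(-1) = -1/3)
W = -7 (W = -1/3*21 = -7)
o(t) = -5 - t (o(t) = 2 + (-7 - t) = -5 - t)
-57449/o(-230) = -57449/(-5 - 1*(-230)) = -57449/(-5 + 230) = -57449/225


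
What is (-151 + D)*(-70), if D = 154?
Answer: -210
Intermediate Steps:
(-151 + D)*(-70) = (-151 + 154)*(-70) = 3*(-70) = -210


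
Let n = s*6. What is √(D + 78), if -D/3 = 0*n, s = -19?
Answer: √78 ≈ 8.8318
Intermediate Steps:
n = -114 (n = -19*6 = -114)
D = 0 (D = -0*(-114) = -3*0 = 0)
√(D + 78) = √(0 + 78) = √78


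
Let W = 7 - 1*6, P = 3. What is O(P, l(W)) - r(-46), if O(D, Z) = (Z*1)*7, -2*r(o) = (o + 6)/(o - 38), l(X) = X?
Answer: 152/21 ≈ 7.2381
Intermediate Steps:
W = 1 (W = 7 - 6 = 1)
r(o) = -(6 + o)/(2*(-38 + o)) (r(o) = -(o + 6)/(2*(o - 38)) = -(6 + o)/(2*(-38 + o)))
O(D, Z) = 7*Z (O(D, Z) = Z*7 = 7*Z)
O(P, l(W)) - r(-46) = 7*1 - (-6 - 1*(-46))/(2*(-38 - 46)) = 7 - (-6 + 46)/(2*(-84)) = 7 - (-1)*40/(2*84) = 7 - 1*(-5/21) = 7 + 5/21 = 152/21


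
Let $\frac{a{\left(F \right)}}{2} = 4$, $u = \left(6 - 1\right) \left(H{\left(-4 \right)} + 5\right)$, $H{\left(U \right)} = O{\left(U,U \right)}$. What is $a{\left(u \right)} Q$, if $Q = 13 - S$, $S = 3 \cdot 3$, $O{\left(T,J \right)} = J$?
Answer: $32$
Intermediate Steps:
$H{\left(U \right)} = U$
$S = 9$
$u = 5$ ($u = \left(6 - 1\right) \left(-4 + 5\right) = 5 \cdot 1 = 5$)
$a{\left(F \right)} = 8$ ($a{\left(F \right)} = 2 \cdot 4 = 8$)
$Q = 4$ ($Q = 13 - 9 = 4$)
$a{\left(u \right)} Q = 8 \cdot 4 = 32$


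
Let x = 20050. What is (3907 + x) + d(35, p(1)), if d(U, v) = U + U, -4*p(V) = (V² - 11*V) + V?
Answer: 24027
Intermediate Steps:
p(V) = -V²/4 + 5*V/2 (p(V) = -((V² - 11*V) + V)/4 = -(V² - 10*V)/4 = -V²/4 + 5*V/2)
d(U, v) = 2*U
(3907 + x) + d(35, p(1)) = (3907 + 20050) + 2*35 = 23957 + 70 = 24027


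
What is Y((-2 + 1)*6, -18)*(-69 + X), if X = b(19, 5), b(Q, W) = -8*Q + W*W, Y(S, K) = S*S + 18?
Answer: -10584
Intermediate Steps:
Y(S, K) = 18 + S² (Y(S, K) = S² + 18 = 18 + S²)
b(Q, W) = W² - 8*Q (b(Q, W) = -8*Q + W² = W² - 8*Q)
X = -127 (X = 5² - 8*19 = 25 - 152 = -127)
Y((-2 + 1)*6, -18)*(-69 + X) = (18 + ((-2 + 1)*6)²)*(-69 - 127) = (18 + (-1*6)²)*(-196) = (18 + (-6)²)*(-196) = (18 + 36)*(-196) = 54*(-196) = -10584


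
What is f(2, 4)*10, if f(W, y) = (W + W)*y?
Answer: 160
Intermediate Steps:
f(W, y) = 2*W*y (f(W, y) = (2*W)*y = 2*W*y)
f(2, 4)*10 = (2*2*4)*10 = 16*10 = 160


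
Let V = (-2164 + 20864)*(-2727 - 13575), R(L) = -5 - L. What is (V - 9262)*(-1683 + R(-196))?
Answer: 454846139704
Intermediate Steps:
V = -304847400 (V = 18700*(-16302) = -304847400)
(V - 9262)*(-1683 + R(-196)) = (-304847400 - 9262)*(-1683 + (-5 - 1*(-196))) = -304856662*(-1683 + (-5 + 196)) = -304856662*(-1683 + 191) = -304856662*(-1492) = 454846139704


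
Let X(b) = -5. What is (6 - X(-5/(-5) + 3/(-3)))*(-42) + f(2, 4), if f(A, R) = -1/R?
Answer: -1849/4 ≈ -462.25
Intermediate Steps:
(6 - X(-5/(-5) + 3/(-3)))*(-42) + f(2, 4) = (6 - 1*(-5))*(-42) - 1/4 = (6 + 5)*(-42) - 1*¼ = 11*(-42) - ¼ = -462 - ¼ = -1849/4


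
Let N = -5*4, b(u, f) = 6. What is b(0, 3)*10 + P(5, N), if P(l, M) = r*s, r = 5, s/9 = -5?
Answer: -165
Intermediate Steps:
s = -45 (s = 9*(-5) = -45)
N = -20
P(l, M) = -225 (P(l, M) = 5*(-45) = -225)
b(0, 3)*10 + P(5, N) = 6*10 - 225 = 60 - 225 = -165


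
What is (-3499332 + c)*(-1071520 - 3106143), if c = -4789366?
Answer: 34627386952774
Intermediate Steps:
(-3499332 + c)*(-1071520 - 3106143) = (-3499332 - 4789366)*(-1071520 - 3106143) = -8288698*(-4177663) = 34627386952774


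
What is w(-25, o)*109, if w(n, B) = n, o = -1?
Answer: -2725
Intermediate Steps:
w(-25, o)*109 = -25*109 = -2725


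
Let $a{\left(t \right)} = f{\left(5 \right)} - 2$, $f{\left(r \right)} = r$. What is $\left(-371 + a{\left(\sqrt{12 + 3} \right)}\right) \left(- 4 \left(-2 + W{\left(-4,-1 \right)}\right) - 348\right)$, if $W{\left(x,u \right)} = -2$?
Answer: $122176$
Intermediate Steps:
$a{\left(t \right)} = 3$ ($a{\left(t \right)} = 5 - 2 = 3$)
$\left(-371 + a{\left(\sqrt{12 + 3} \right)}\right) \left(- 4 \left(-2 + W{\left(-4,-1 \right)}\right) - 348\right) = \left(-371 + 3\right) \left(- 4 \left(-2 - 2\right) - 348\right) = - 368 \left(\left(-4\right) \left(-4\right) - 348\right) = - 368 \left(16 - 348\right) = \left(-368\right) \left(-332\right) = 122176$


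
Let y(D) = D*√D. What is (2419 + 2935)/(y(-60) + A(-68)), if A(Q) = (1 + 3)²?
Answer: 2677/6758 + 40155*I*√15/13516 ≈ 0.39612 + 11.506*I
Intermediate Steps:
A(Q) = 16 (A(Q) = 4² = 16)
y(D) = D^(3/2)
(2419 + 2935)/(y(-60) + A(-68)) = (2419 + 2935)/((-60)^(3/2) + 16) = 5354/(-120*I*√15 + 16) = 5354/(16 - 120*I*√15)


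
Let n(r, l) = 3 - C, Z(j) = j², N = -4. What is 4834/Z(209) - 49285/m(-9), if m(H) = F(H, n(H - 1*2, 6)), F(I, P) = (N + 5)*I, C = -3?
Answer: 2152861591/393129 ≈ 5476.2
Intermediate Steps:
n(r, l) = 6 (n(r, l) = 3 - 1*(-3) = 3 + 3 = 6)
F(I, P) = I (F(I, P) = (-4 + 5)*I = 1*I = I)
m(H) = H
4834/Z(209) - 49285/m(-9) = 4834/(209²) - 49285/(-9) = 4834/43681 - 49285*(-⅑) = 4834*(1/43681) + 49285/9 = 4834/43681 + 49285/9 = 2152861591/393129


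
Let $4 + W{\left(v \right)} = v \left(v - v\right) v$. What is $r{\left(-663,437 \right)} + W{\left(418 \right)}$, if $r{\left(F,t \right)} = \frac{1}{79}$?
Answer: $- \frac{315}{79} \approx -3.9873$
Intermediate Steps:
$r{\left(F,t \right)} = \frac{1}{79}$
$W{\left(v \right)} = -4$ ($W{\left(v \right)} = -4 + v \left(v - v\right) v = -4 + v 0 v = -4 + 0 v = -4 + 0 = -4$)
$r{\left(-663,437 \right)} + W{\left(418 \right)} = \frac{1}{79} - 4 = - \frac{315}{79}$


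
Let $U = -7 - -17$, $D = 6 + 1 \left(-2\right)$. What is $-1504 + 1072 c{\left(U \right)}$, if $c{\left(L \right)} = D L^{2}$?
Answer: $427296$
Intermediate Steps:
$D = 4$ ($D = 6 - 2 = 4$)
$U = 10$ ($U = -7 + 17 = 10$)
$c{\left(L \right)} = 4 L^{2}$
$-1504 + 1072 c{\left(U \right)} = -1504 + 1072 \cdot 4 \cdot 10^{2} = -1504 + 1072 \cdot 4 \cdot 100 = -1504 + 1072 \cdot 400 = -1504 + 428800 = 427296$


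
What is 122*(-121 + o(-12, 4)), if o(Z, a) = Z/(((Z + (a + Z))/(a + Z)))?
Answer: -76738/5 ≈ -15348.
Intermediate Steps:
o(Z, a) = Z*(Z + a)/(a + 2*Z) (o(Z, a) = Z/(((Z + (Z + a))/(Z + a))) = Z/(((a + 2*Z)/(Z + a))) = Z*((Z + a)/(a + 2*Z)) = Z*(Z + a)/(a + 2*Z))
122*(-121 + o(-12, 4)) = 122*(-121 - 12*(-12 + 4)/(4 + 2*(-12))) = 122*(-121 - 12*(-8)/(4 - 24)) = 122*(-121 - 12*(-8)/(-20)) = 122*(-121 - 12*(-1/20)*(-8)) = 122*(-121 - 24/5) = 122*(-629/5) = -76738/5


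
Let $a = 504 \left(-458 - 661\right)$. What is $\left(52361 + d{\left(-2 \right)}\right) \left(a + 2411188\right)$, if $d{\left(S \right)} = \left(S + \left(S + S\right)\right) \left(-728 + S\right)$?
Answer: $104812656092$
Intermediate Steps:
$d{\left(S \right)} = 3 S \left(-728 + S\right)$ ($d{\left(S \right)} = \left(S + 2 S\right) \left(-728 + S\right) = 3 S \left(-728 + S\right)$)
$a = -563976$ ($a = 504 \left(-1119\right) = -563976$)
$\left(52361 + d{\left(-2 \right)}\right) \left(a + 2411188\right) = \left(52361 + 3 \left(-2\right) \left(-728 - 2\right)\right) \left(-563976 + 2411188\right) = \left(52361 + 3 \left(-2\right) \left(-730\right)\right) 1847212 = \left(52361 + 4380\right) 1847212 = 56741 \cdot 1847212 = 104812656092$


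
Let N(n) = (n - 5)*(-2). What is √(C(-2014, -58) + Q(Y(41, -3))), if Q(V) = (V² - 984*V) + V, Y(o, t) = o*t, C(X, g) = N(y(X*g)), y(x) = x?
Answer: 2*I*√24394 ≈ 312.37*I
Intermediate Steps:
N(n) = 10 - 2*n (N(n) = (-5 + n)*(-2) = 10 - 2*n)
C(X, g) = 10 - 2*X*g
Q(V) = V² - 983*V
√(C(-2014, -58) + Q(Y(41, -3))) = √((10 - 2*(-2014)*(-58)) + (41*(-3))*(-983 + 41*(-3))) = √((10 - 233624) - 123*(-983 - 123)) = √(-233614 - 123*(-1106)) = √(-233614 + 136038) = √(-97576) = 2*I*√24394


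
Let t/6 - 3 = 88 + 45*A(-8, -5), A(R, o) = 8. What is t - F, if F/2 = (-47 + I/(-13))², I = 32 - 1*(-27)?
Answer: -440486/169 ≈ -2606.4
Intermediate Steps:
I = 59 (I = 32 + 27 = 59)
t = 2706 (t = 18 + 6*(88 + 45*8) = 18 + 6*(88 + 360) = 18 + 6*448 = 18 + 2688 = 2706)
F = 897800/169 (F = 2*(-47 + 59/(-13))² = 2*(-47 + 59*(-1/13))² = 2*(-47 - 59/13)² = 2*(-670/13)² = 2*(448900/169) = 897800/169 ≈ 5312.4)
t - F = 2706 - 1*897800/169 = 2706 - 897800/169 = -440486/169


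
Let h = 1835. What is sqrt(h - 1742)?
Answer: sqrt(93) ≈ 9.6436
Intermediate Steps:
sqrt(h - 1742) = sqrt(1835 - 1742) = sqrt(93)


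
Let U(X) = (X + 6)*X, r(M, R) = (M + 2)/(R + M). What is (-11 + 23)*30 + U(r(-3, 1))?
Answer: 1453/4 ≈ 363.25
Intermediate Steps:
r(M, R) = (2 + M)/(M + R)
U(X) = X*(6 + X) (U(X) = (6 + X)*X = X*(6 + X))
(-11 + 23)*30 + U(r(-3, 1)) = (-11 + 23)*30 + ((2 - 3)/(-3 + 1))*(6 + (2 - 3)/(-3 + 1)) = 12*30 + (-1/(-2))*(6 - 1/(-2)) = 360 + (-½*(-1))*(6 - ½*(-1)) = 360 + (6 + ½)/2 = 360 + (½)*(13/2) = 360 + 13/4 = 1453/4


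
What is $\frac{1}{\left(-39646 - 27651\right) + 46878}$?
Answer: $- \frac{1}{20419} \approx -4.8974 \cdot 10^{-5}$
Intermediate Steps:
$\frac{1}{\left(-39646 - 27651\right) + 46878} = \frac{1}{-67297 + 46878} = \frac{1}{-20419} = - \frac{1}{20419}$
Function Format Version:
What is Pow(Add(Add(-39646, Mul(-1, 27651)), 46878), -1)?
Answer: Rational(-1, 20419) ≈ -4.8974e-5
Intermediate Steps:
Pow(Add(Add(-39646, Mul(-1, 27651)), 46878), -1) = Pow(Add(Add(-39646, -27651), 46878), -1) = Pow(Add(-67297, 46878), -1) = Pow(-20419, -1) = Rational(-1, 20419)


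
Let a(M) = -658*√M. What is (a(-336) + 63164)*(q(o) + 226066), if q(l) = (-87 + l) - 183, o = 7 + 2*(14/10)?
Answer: 71313987756/5 - 2971604328*I*√21/5 ≈ 1.4263e+10 - 2.7235e+9*I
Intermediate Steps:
o = 49/5 (o = 7 + 2*(14*(⅒)) = 7 + 2*(7/5) = 7 + 14/5 = 49/5 ≈ 9.8000)
q(l) = -270 + l
(a(-336) + 63164)*(q(o) + 226066) = (-2632*I*√21 + 63164)*((-270 + 49/5) + 226066) = (-2632*I*√21 + 63164)*(-1301/5 + 226066) = (-2632*I*√21 + 63164)*(1129029/5) = (63164 - 2632*I*√21)*(1129029/5) = 71313987756/5 - 2971604328*I*√21/5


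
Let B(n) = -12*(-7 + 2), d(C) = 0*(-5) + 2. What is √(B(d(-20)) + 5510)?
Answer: √5570 ≈ 74.632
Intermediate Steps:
d(C) = 2 (d(C) = 0 + 2 = 2)
B(n) = 60 (B(n) = -12*(-5) = 60)
√(B(d(-20)) + 5510) = √(60 + 5510) = √5570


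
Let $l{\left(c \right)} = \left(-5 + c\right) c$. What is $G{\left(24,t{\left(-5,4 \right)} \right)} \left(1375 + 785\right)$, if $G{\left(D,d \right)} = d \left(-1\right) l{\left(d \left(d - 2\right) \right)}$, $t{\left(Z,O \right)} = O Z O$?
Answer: $7430538240000$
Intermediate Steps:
$l{\left(c \right)} = c \left(-5 + c\right)$
$t{\left(Z,O \right)} = Z O^{2}$ ($t{\left(Z,O \right)} = O O Z = Z O^{2}$)
$G{\left(D,d \right)} = - d^{2} \left(-5 + d \left(-2 + d\right)\right) \left(-2 + d\right)$ ($G{\left(D,d \right)} = d \left(-1\right) d \left(d - 2\right) \left(-5 + d \left(d - 2\right)\right) = - d d \left(-2 + d\right) \left(-5 + d \left(-2 + d\right)\right) = - d d \left(-5 + d \left(-2 + d\right)\right) \left(-2 + d\right) = - d^{2} \left(-5 + d \left(-2 + d\right)\right) \left(-2 + d\right)$)
$G{\left(24,t{\left(-5,4 \right)} \right)} \left(1375 + 785\right) = - \left(- 5 \cdot 4^{2}\right)^{2} \left(-5 + - 5 \cdot 4^{2} \left(-2 - 5 \cdot 4^{2}\right)\right) \left(-2 - 5 \cdot 4^{2}\right) \left(1375 + 785\right) = - \left(\left(-5\right) 16\right)^{2} \left(-5 + \left(-5\right) 16 \left(-2 - 80\right)\right) \left(-2 - 80\right) 2160 = - \left(-80\right)^{2} \left(-5 - 80 \left(-2 - 80\right)\right) \left(-2 - 80\right) 2160 = \left(-1\right) 6400 \left(-5 - -6560\right) \left(-82\right) 2160 = \left(-1\right) 6400 \left(-5 + 6560\right) \left(-82\right) 2160 = \left(-1\right) 6400 \cdot 6555 \left(-82\right) 2160 = 3440064000 \cdot 2160 = 7430538240000$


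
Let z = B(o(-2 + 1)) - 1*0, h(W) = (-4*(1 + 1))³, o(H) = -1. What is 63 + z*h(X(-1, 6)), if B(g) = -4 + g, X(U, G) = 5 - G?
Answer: 2623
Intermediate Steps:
h(W) = -512 (h(W) = (-4*2)³ = (-8)³ = -512)
z = -5 (z = (-4 - 1) - 1*0 = -5 + 0 = -5)
63 + z*h(X(-1, 6)) = 63 - 5*(-512) = 63 + 2560 = 2623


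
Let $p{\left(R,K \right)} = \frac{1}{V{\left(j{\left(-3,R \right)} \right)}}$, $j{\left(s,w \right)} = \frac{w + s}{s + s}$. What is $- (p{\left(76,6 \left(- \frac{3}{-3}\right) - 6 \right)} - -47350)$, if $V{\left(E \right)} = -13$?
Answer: $- \frac{615549}{13} \approx -47350.0$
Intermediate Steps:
$j{\left(s,w \right)} = \frac{s + w}{2 s}$
$p{\left(R,K \right)} = - \frac{1}{13}$ ($p{\left(R,K \right)} = \frac{1}{-13} = - \frac{1}{13}$)
$- (p{\left(76,6 \left(- \frac{3}{-3}\right) - 6 \right)} - -47350) = - (- \frac{1}{13} - -47350) = - (- \frac{1}{13} + 47350) = \left(-1\right) \frac{615549}{13} = - \frac{615549}{13}$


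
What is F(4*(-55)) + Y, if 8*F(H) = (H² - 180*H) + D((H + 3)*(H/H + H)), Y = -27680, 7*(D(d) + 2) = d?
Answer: -126653/8 ≈ -15832.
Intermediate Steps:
D(d) = -2 + d/7
F(H) = -¼ - 45*H/2 + H²/8 + (1 + H)*(3 + H)/56 (F(H) = ((H² - 180*H) + (-2 + ((H + 3)*(H/H + H))/7))/8 = ((H² - 180*H) + (-2 + ((3 + H)*(1 + H))/7))/8 = ((H² - 180*H) + (-2 + ((1 + H)*(3 + H))/7))/8 = ((H² - 180*H) + (-2 + (1 + H)*(3 + H)/7))/8 = (-2 + H² - 180*H + (1 + H)*(3 + H)/7)/8 = -¼ - 45*H/2 + H²/8 + (1 + H)*(3 + H)/56)
F(4*(-55)) + Y = (-11/56 - 628*(-55)/7 + (4*(-55))²/7) - 27680 = (-11/56 - 157/7*(-220) + (⅐)*(-220)²) - 27680 = (-11/56 + 34540/7 + (⅐)*48400) - 27680 = (-11/56 + 34540/7 + 48400/7) - 27680 = 94787/8 - 27680 = -126653/8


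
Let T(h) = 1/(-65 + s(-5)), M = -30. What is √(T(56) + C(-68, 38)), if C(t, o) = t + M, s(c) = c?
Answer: I*√480270/70 ≈ 9.9002*I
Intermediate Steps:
C(t, o) = -30 + t (C(t, o) = t - 30 = -30 + t)
T(h) = -1/70 (T(h) = 1/(-65 - 5) = 1/(-70) = -1/70)
√(T(56) + C(-68, 38)) = √(-1/70 + (-30 - 68)) = √(-1/70 - 98) = √(-6861/70) = I*√480270/70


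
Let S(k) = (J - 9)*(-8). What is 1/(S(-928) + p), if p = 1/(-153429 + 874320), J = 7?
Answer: 720891/11534257 ≈ 0.062500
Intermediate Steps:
S(k) = 16 (S(k) = (7 - 9)*(-8) = -2*(-8) = 16)
p = 1/720891 ≈ 1.3872e-6
1/(S(-928) + p) = 1/(16 + 1/720891) = 1/(11534257/720891) = 720891/11534257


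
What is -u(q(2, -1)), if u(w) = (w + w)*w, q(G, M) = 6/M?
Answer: -72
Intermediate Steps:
u(w) = 2*w² (u(w) = (2*w)*w = 2*w²)
-u(q(2, -1)) = -2*(6/(-1))² = -2*(6*(-1))² = -2*(-6)² = -2*36 = -1*72 = -72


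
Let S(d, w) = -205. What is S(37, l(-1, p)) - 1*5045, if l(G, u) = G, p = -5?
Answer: -5250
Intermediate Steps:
S(37, l(-1, p)) - 1*5045 = -205 - 1*5045 = -205 - 5045 = -5250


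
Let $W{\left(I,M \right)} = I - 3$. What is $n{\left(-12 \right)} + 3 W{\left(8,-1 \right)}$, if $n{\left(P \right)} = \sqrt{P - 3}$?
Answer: $15 + i \sqrt{15} \approx 15.0 + 3.873 i$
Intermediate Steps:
$W{\left(I,M \right)} = -3 + I$
$n{\left(P \right)} = \sqrt{-3 + P}$
$n{\left(-12 \right)} + 3 W{\left(8,-1 \right)} = \sqrt{-3 - 12} + 3 \left(-3 + 8\right) = \sqrt{-15} + 3 \cdot 5 = i \sqrt{15} + 15 = 15 + i \sqrt{15}$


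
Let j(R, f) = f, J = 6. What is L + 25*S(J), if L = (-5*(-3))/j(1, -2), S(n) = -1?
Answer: -65/2 ≈ -32.500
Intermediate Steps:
L = -15/2 (L = -5*(-3)/(-2) = 15*(-1/2) = -15/2 ≈ -7.5000)
L + 25*S(J) = -15/2 + 25*(-1) = -15/2 - 25 = -65/2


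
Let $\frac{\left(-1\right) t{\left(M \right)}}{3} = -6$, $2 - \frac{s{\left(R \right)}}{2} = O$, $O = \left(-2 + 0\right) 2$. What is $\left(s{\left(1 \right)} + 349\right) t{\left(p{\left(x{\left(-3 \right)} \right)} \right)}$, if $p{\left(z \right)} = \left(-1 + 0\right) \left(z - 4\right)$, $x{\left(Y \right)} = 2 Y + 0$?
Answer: $6498$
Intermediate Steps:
$x{\left(Y \right)} = 2 Y$
$O = -4$ ($O = \left(-2\right) 2 = -4$)
$s{\left(R \right)} = 12$ ($s{\left(R \right)} = 4 - -8 = 4 + 8 = 12$)
$p{\left(z \right)} = 4 - z$ ($p{\left(z \right)} = - (-4 + z) = 4 - z$)
$t{\left(M \right)} = 18$ ($t{\left(M \right)} = \left(-3\right) \left(-6\right) = 18$)
$\left(s{\left(1 \right)} + 349\right) t{\left(p{\left(x{\left(-3 \right)} \right)} \right)} = \left(12 + 349\right) 18 = 361 \cdot 18 = 6498$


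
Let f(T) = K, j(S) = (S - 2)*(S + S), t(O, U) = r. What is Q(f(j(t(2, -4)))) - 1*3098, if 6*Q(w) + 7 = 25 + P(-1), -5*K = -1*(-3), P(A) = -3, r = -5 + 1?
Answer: -6191/2 ≈ -3095.5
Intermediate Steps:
r = -4
t(O, U) = -4
j(S) = 2*S*(-2 + S) (j(S) = (-2 + S)*(2*S) = 2*S*(-2 + S))
K = -3/5 (K = -(-1)*(-3)/5 = -1/5*3 = -3/5 ≈ -0.60000)
f(T) = -3/5
Q(w) = 5/2 (Q(w) = -7/6 + (25 - 3)/6 = -7/6 + (1/6)*22 = -7/6 + 11/3 = 5/2)
Q(f(j(t(2, -4)))) - 1*3098 = 5/2 - 1*3098 = 5/2 - 3098 = -6191/2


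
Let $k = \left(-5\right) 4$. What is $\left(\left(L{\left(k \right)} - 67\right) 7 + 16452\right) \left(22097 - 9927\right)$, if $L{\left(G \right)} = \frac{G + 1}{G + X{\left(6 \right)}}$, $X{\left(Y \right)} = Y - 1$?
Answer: $\frac{583863052}{3} \approx 1.9462 \cdot 10^{8}$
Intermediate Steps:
$X{\left(Y \right)} = -1 + Y$
$k = -20$
$L{\left(G \right)} = \frac{1 + G}{5 + G}$ ($L{\left(G \right)} = \frac{G + 1}{G + \left(-1 + 6\right)} = \frac{1 + G}{G + 5} = \frac{1 + G}{5 + G}$)
$\left(\left(L{\left(k \right)} - 67\right) 7 + 16452\right) \left(22097 - 9927\right) = \left(\left(\frac{1 - 20}{5 - 20} - 67\right) 7 + 16452\right) \left(22097 - 9927\right) = \left(\left(\frac{1}{-15} \left(-19\right) - 67\right) 7 + 16452\right) 12170 = \left(\left(\left(- \frac{1}{15}\right) \left(-19\right) - 67\right) 7 + 16452\right) 12170 = \left(\left(\frac{19}{15} - 67\right) 7 + 16452\right) 12170 = \left(\left(- \frac{986}{15}\right) 7 + 16452\right) 12170 = \left(- \frac{6902}{15} + 16452\right) 12170 = \frac{239878}{15} \cdot 12170 = \frac{583863052}{3}$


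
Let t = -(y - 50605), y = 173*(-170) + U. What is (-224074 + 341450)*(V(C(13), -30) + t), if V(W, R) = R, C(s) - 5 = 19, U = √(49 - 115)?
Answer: 9388319360 - 117376*I*√66 ≈ 9.3883e+9 - 9.5357e+5*I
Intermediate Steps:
U = I*√66 (U = √(-66) = I*√66 ≈ 8.124*I)
y = -29410 + I*√66 (y = 173*(-170) + I*√66 = -29410 + I*√66 ≈ -29410.0 + 8.124*I)
C(s) = 24 (C(s) = 5 + 19 = 24)
t = 80015 - I*√66 (t = -((-29410 + I*√66) - 50605) = -(-80015 + I*√66) = 80015 - I*√66 ≈ 80015.0 - 8.124*I)
(-224074 + 341450)*(V(C(13), -30) + t) = (-224074 + 341450)*(-30 + (80015 - I*√66)) = 117376*(79985 - I*√66) = 9388319360 - 117376*I*√66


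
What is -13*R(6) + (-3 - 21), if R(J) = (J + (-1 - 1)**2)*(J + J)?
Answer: -1584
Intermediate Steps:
R(J) = 2*J*(4 + J) (R(J) = (J + (-2)**2)*(2*J) = (J + 4)*(2*J) = (4 + J)*(2*J) = 2*J*(4 + J))
-13*R(6) + (-3 - 21) = -26*6*(4 + 6) + (-3 - 21) = -26*6*10 - 24 = -13*120 - 24 = -1560 - 24 = -1584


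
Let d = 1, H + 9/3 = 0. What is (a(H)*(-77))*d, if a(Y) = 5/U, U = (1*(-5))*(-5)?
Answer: -77/5 ≈ -15.400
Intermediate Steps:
H = -3 (H = -3 + 0 = -3)
U = 25 (U = -5*(-5) = 25)
a(Y) = ⅕ (a(Y) = 5/25 = 5*(1/25) = ⅕)
(a(H)*(-77))*d = ((⅕)*(-77))*1 = -77/5*1 = -77/5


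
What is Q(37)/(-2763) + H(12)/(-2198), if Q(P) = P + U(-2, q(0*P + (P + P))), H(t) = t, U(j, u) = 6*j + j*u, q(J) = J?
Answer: 39533/1012179 ≈ 0.039057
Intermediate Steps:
Q(P) = -12 - 3*P (Q(P) = P - 2*(6 + (0*P + (P + P))) = P - 2*(6 + (0 + 2*P)) = P - 2*(6 + 2*P) = P + (-12 - 4*P) = -12 - 3*P)
Q(37)/(-2763) + H(12)/(-2198) = (-12 - 3*37)/(-2763) + 12/(-2198) = (-12 - 111)*(-1/2763) + 12*(-1/2198) = -123*(-1/2763) - 6/1099 = 41/921 - 6/1099 = 39533/1012179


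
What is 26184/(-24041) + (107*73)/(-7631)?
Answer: -387594355/183456871 ≈ -2.1127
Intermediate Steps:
26184/(-24041) + (107*73)/(-7631) = 26184*(-1/24041) + 7811*(-1/7631) = -26184/24041 - 7811/7631 = -387594355/183456871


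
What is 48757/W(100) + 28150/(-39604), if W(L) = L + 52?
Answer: 481673357/1504952 ≈ 320.06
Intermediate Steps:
W(L) = 52 + L
48757/W(100) + 28150/(-39604) = 48757/(52 + 100) + 28150/(-39604) = 48757/152 + 28150*(-1/39604) = 48757*(1/152) - 14075/19802 = 48757/152 - 14075/19802 = 481673357/1504952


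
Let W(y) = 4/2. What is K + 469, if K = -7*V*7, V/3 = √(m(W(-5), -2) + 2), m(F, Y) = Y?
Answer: 469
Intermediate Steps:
W(y) = 2 (W(y) = 4*(½) = 2)
V = 0 (V = 3*√(-2 + 2) = 3*√0 = 3*0 = 0)
K = 0 (K = -7*0*7 = 0*7 = 0)
K + 469 = 0 + 469 = 469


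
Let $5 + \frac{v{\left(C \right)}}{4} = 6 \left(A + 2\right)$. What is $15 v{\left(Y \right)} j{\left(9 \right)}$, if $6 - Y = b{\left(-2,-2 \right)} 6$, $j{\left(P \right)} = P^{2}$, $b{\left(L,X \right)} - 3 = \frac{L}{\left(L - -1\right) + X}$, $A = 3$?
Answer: $121500$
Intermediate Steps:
$b{\left(L,X \right)} = 3 + \frac{L}{1 + L + X}$ ($b{\left(L,X \right)} = 3 + \frac{L}{\left(L - -1\right) + X} = 3 + \frac{L}{\left(L + 1\right) + X} = 3 + \frac{L}{\left(1 + L\right) + X} = 3 + \frac{L}{1 + L + X}$)
$Y = -16$ ($Y = 6 - \frac{3 + 3 \left(-2\right) + 4 \left(-2\right)}{1 - 2 - 2} \cdot 6 = 6 - \frac{3 - 6 - 8}{-3} \cdot 6 = 6 - \left(- \frac{1}{3}\right) \left(-11\right) 6 = 6 - \frac{11}{3} \cdot 6 = 6 - 22 = -16$)
$v{\left(C \right)} = 100$ ($v{\left(C \right)} = -20 + 4 \cdot 6 \left(3 + 2\right) = -20 + 4 \cdot 6 \cdot 5 = -20 + 4 \cdot 30 = -20 + 120 = 100$)
$15 v{\left(Y \right)} j{\left(9 \right)} = 15 \cdot 100 \cdot 9^{2} = 1500 \cdot 81 = 121500$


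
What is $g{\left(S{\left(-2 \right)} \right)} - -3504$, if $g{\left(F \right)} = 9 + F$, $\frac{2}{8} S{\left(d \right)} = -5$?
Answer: $3493$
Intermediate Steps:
$S{\left(d \right)} = -20$ ($S{\left(d \right)} = 4 \left(-5\right) = -20$)
$g{\left(S{\left(-2 \right)} \right)} - -3504 = \left(9 - 20\right) - -3504 = -11 + 3504 = 3493$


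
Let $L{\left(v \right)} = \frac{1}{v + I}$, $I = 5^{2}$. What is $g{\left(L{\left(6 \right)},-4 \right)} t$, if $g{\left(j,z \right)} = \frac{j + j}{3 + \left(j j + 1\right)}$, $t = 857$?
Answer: $\frac{53134}{3845} \approx 13.819$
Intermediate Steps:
$I = 25$
$L{\left(v \right)} = \frac{1}{25 + v}$ ($L{\left(v \right)} = \frac{1}{v + 25} = \frac{1}{25 + v}$)
$g{\left(j,z \right)} = \frac{2 j}{4 + j^{2}}$ ($g{\left(j,z \right)} = \frac{2 j}{3 + \left(j^{2} + 1\right)} = \frac{2 j}{3 + \left(1 + j^{2}\right)} = \frac{2 j}{4 + j^{2}}$)
$g{\left(L{\left(6 \right)},-4 \right)} t = \frac{2}{\left(25 + 6\right) \left(4 + \left(\frac{1}{25 + 6}\right)^{2}\right)} 857 = \frac{2}{31 \left(4 + \left(\frac{1}{31}\right)^{2}\right)} 857 = 2 \cdot \frac{1}{31} \frac{1}{4 + \left(\frac{1}{31}\right)^{2}} \cdot 857 = 2 \cdot \frac{1}{31} \frac{1}{4 + \frac{1}{961}} \cdot 857 = 2 \cdot \frac{1}{31} \frac{1}{\frac{3845}{961}} \cdot 857 = 2 \cdot \frac{1}{31} \cdot \frac{961}{3845} \cdot 857 = \frac{62}{3845} \cdot 857 = \frac{53134}{3845}$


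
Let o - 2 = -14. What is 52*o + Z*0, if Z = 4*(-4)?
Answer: -624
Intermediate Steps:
o = -12 (o = 2 - 14 = -12)
Z = -16
52*o + Z*0 = 52*(-12) - 16*0 = -624 + 0 = -624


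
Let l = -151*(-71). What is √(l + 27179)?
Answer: 10*√379 ≈ 194.68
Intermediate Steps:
l = 10721
√(l + 27179) = √(10721 + 27179) = √37900 = 10*√379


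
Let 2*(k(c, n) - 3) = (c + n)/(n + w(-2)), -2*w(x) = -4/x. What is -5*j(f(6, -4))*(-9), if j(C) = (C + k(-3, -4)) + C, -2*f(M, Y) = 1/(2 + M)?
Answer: 1287/8 ≈ 160.88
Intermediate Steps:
w(x) = 2/x (w(x) = -(-2)/x = 2/x)
k(c, n) = 3 + (c + n)/(2*(-1 + n)) (k(c, n) = 3 + ((c + n)/(n + 2/(-2)))/2 = 3 + ((c + n)/(n + 2*(-½)))/2 = 3 + ((c + n)/(n - 1))/2 = 3 + ((c + n)/(-1 + n))/2 = 3 + (c + n)/(2*(-1 + n)))
f(M, Y) = -1/(2*(2 + M))
j(C) = 37/10 + 2*C (j(C) = (C + (-6 - 3 + 7*(-4))/(2*(-1 - 4))) + C = (C + (½)*(-6 - 3 - 28)/(-5)) + C = (C + (½)*(-⅕)*(-37)) + C = (C + 37/10) + C = (37/10 + C) + C = 37/10 + 2*C)
-5*j(f(6, -4))*(-9) = -5*(37/10 + 2*(-1/(4 + 2*6)))*(-9) = -5*(37/10 + 2*(-1/(4 + 12)))*(-9) = -5*(37/10 + 2*(-1/16))*(-9) = -5*(37/10 - ⅛)*(-9) = -5*143/40*(-9) = -143/8*(-9) = 1287/8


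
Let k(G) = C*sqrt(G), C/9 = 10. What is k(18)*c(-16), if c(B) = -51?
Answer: -13770*sqrt(2) ≈ -19474.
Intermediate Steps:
C = 90 (C = 9*10 = 90)
k(G) = 90*sqrt(G)
k(18)*c(-16) = (90*sqrt(18))*(-51) = (90*(3*sqrt(2)))*(-51) = (270*sqrt(2))*(-51) = -13770*sqrt(2)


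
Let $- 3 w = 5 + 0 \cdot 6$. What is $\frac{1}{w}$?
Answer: $- \frac{3}{5} \approx -0.6$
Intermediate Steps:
$w = - \frac{5}{3}$ ($w = - \frac{5 + 0 \cdot 6}{3} = - \frac{5 + 0}{3} = \left(- \frac{1}{3}\right) 5 = - \frac{5}{3} \approx -1.6667$)
$\frac{1}{w} = \frac{1}{- \frac{5}{3}} = - \frac{3}{5}$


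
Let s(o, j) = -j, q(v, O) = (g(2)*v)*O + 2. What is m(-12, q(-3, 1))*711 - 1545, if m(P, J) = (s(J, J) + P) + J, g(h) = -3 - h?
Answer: -10077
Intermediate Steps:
q(v, O) = 2 - 5*O*v (q(v, O) = ((-3 - 1*2)*v)*O + 2 = ((-3 - 2)*v)*O + 2 = (-5*v)*O + 2 = -5*O*v + 2 = 2 - 5*O*v)
m(P, J) = P (m(P, J) = (-J + P) + J = (P - J) + J = P)
m(-12, q(-3, 1))*711 - 1545 = -12*711 - 1545 = -8532 - 1545 = -10077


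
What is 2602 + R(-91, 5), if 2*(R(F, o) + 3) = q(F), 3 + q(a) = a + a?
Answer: 5013/2 ≈ 2506.5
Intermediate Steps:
q(a) = -3 + 2*a (q(a) = -3 + (a + a) = -3 + 2*a)
R(F, o) = -9/2 + F (R(F, o) = -3 + (-3 + 2*F)/2 = -3 + (-3/2 + F) = -9/2 + F)
2602 + R(-91, 5) = 2602 + (-9/2 - 91) = 2602 - 191/2 = 5013/2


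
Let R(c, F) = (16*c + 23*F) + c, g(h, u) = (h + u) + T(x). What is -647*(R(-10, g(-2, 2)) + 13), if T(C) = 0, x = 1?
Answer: 101579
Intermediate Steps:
g(h, u) = h + u (g(h, u) = (h + u) + 0 = h + u)
R(c, F) = 17*c + 23*F
-647*(R(-10, g(-2, 2)) + 13) = -647*((17*(-10) + 23*(-2 + 2)) + 13) = -647*((-170 + 23*0) + 13) = -647*((-170 + 0) + 13) = -647*(-170 + 13) = -647*(-157) = 101579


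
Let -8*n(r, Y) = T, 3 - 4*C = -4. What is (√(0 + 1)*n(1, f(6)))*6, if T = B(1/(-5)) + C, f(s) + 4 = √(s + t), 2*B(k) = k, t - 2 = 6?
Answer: -99/80 ≈ -1.2375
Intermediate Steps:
t = 8 (t = 2 + 6 = 8)
B(k) = k/2
f(s) = -4 + √(8 + s) (f(s) = -4 + √(s + 8) = -4 + √(8 + s))
C = 7/4 (C = ¾ - ¼*(-4) = ¾ + 1 = 7/4 ≈ 1.7500)
T = 33/20 (T = (½)/(-5) + 7/4 = (½)*(-⅕) + 7/4 = -⅒ + 7/4 = 33/20 ≈ 1.6500)
n(r, Y) = -33/160 (n(r, Y) = -⅛*33/20 = -33/160)
(√(0 + 1)*n(1, f(6)))*6 = (√(0 + 1)*(-33/160))*6 = (√1*(-33/160))*6 = (1*(-33/160))*6 = -33/160*6 = -99/80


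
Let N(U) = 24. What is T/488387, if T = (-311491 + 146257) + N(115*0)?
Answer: -165210/488387 ≈ -0.33828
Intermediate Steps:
T = -165210 (T = (-311491 + 146257) + 24 = -165234 + 24 = -165210)
T/488387 = -165210/488387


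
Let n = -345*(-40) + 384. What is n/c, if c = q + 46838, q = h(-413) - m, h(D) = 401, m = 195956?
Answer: -14184/148717 ≈ -0.095376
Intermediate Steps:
q = -195555 (q = 401 - 1*195956 = 401 - 195956 = -195555)
n = 14184 (n = 13800 + 384 = 14184)
c = -148717 (c = -195555 + 46838 = -148717)
n/c = 14184/(-148717) = 14184*(-1/148717) = -14184/148717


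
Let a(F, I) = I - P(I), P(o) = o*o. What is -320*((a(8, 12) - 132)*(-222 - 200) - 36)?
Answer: -35639040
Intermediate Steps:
P(o) = o²
a(F, I) = I - I²
-320*((a(8, 12) - 132)*(-222 - 200) - 36) = -320*((12*(1 - 1*12) - 132)*(-222 - 200) - 36) = -320*((12*(1 - 12) - 132)*(-422) - 36) = -320*((12*(-11) - 132)*(-422) - 36) = -320*((-132 - 132)*(-422) - 36) = -320*(-264*(-422) - 36) = -320*(111408 - 36) = -320*111372 = -35639040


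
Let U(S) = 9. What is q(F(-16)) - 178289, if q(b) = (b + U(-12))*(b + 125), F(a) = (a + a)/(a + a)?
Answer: -177029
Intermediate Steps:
F(a) = 1 (F(a) = (2*a)/((2*a)) = (2*a)*(1/(2*a)) = 1)
q(b) = (9 + b)*(125 + b) (q(b) = (b + 9)*(b + 125) = (9 + b)*(125 + b))
q(F(-16)) - 178289 = (1125 + 1² + 134*1) - 178289 = (1125 + 1 + 134) - 178289 = 1260 - 178289 = -177029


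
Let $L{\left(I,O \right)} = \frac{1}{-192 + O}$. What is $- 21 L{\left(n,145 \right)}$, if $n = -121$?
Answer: $\frac{21}{47} \approx 0.44681$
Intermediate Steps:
$- 21 L{\left(n,145 \right)} = - \frac{21}{-192 + 145} = - \frac{21}{-47} = \left(-21\right) \left(- \frac{1}{47}\right) = \frac{21}{47}$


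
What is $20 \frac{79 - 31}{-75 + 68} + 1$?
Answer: $- \frac{953}{7} \approx -136.14$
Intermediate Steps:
$20 \frac{79 - 31}{-75 + 68} + 1 = 20 \frac{48}{-7} + 1 = 20 \cdot 48 \left(- \frac{1}{7}\right) + 1 = 20 \left(- \frac{48}{7}\right) + 1 = - \frac{960}{7} + 1 = - \frac{953}{7}$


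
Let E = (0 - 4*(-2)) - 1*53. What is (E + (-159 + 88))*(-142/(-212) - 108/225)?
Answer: -29174/1325 ≈ -22.018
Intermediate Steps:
E = -45 (E = (0 + 8) - 53 = 8 - 53 = -45)
(E + (-159 + 88))*(-142/(-212) - 108/225) = (-45 + (-159 + 88))*(-142/(-212) - 108/225) = (-45 - 71)*(-142*(-1/212) - 108*1/225) = -116*(71/106 - 12/25) = -116*503/2650 = -29174/1325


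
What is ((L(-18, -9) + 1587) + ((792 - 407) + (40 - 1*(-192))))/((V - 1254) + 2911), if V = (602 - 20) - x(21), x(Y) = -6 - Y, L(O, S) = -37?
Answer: 197/206 ≈ 0.95631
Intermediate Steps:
V = 609 (V = (602 - 20) - (-6 - 1*21) = 582 - (-6 - 21) = 582 - 1*(-27) = 582 + 27 = 609)
((L(-18, -9) + 1587) + ((792 - 407) + (40 - 1*(-192))))/((V - 1254) + 2911) = ((-37 + 1587) + ((792 - 407) + (40 - 1*(-192))))/((609 - 1254) + 2911) = (1550 + (385 + (40 + 192)))/(-645 + 2911) = (1550 + (385 + 232))/2266 = (1550 + 617)*(1/2266) = 2167*(1/2266) = 197/206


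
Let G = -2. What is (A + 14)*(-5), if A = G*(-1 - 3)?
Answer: -110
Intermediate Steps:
A = 8 (A = -2*(-1 - 3) = -2*(-4) = 8)
(A + 14)*(-5) = (8 + 14)*(-5) = 22*(-5) = -110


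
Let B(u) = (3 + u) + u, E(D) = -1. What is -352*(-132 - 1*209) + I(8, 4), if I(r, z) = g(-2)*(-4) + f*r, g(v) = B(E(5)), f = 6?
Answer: 120076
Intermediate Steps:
B(u) = 3 + 2*u
g(v) = 1 (g(v) = 3 + 2*(-1) = 3 - 2 = 1)
I(r, z) = -4 + 6*r (I(r, z) = 1*(-4) + 6*r = -4 + 6*r)
-352*(-132 - 1*209) + I(8, 4) = -352*(-132 - 1*209) + (-4 + 6*8) = -352*(-132 - 209) + (-4 + 48) = -352*(-341) + 44 = 120032 + 44 = 120076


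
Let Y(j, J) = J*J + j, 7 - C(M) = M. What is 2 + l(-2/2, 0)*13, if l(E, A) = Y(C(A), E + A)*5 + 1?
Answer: 535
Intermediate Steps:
C(M) = 7 - M
Y(j, J) = j + J**2 (Y(j, J) = J**2 + j = j + J**2)
l(E, A) = 36 - 5*A + 5*(A + E)**2 (l(E, A) = ((7 - A) + (E + A)**2)*5 + 1 = ((7 - A) + (A + E)**2)*5 + 1 = (7 + (A + E)**2 - A)*5 + 1 = (35 - 5*A + 5*(A + E)**2) + 1 = 36 - 5*A + 5*(A + E)**2)
2 + l(-2/2, 0)*13 = 2 + (36 - 5*0 + 5*(0 - 2/2)**2)*13 = 2 + (36 + 0 + 5*(0 - 2*1/2)**2)*13 = 2 + (36 + 0 + 5*(0 - 1)**2)*13 = 2 + (36 + 0 + 5*(-1)**2)*13 = 2 + (36 + 0 + 5*1)*13 = 2 + (36 + 0 + 5)*13 = 2 + 41*13 = 2 + 533 = 535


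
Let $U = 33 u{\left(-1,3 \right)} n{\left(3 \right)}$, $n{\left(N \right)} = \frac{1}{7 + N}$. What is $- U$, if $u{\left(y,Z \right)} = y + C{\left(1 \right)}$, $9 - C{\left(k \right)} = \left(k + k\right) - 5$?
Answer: $- \frac{363}{10} \approx -36.3$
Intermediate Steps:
$C{\left(k \right)} = 14 - 2 k$ ($C{\left(k \right)} = 9 - \left(\left(k + k\right) - 5\right) = 9 - \left(2 k - 5\right) = 9 - \left(-5 + 2 k\right) = 14 - 2 k$)
$u{\left(y,Z \right)} = 12 + y$ ($u{\left(y,Z \right)} = y + \left(14 - 2\right) = y + 12 = 12 + y$)
$U = \frac{363}{10}$ ($U = \frac{33 \left(12 - 1\right)}{7 + 3} = \frac{33 \cdot 11}{10} = 363 \cdot \frac{1}{10} = \frac{363}{10} \approx 36.3$)
$- U = \left(-1\right) \frac{363}{10} = - \frac{363}{10}$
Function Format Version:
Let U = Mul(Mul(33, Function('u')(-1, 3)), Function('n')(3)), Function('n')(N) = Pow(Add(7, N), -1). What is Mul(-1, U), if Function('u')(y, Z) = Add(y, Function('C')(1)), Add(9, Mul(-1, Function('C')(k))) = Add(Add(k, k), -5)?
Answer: Rational(-363, 10) ≈ -36.300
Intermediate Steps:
Function('C')(k) = Add(14, Mul(-2, k)) (Function('C')(k) = Add(9, Mul(-1, Add(Add(k, k), -5))) = Add(9, Mul(-1, Add(Mul(2, k), -5))) = Add(9, Mul(-1, Add(-5, Mul(2, k)))) = Add(9, Add(5, Mul(-2, k))) = Add(14, Mul(-2, k)))
Function('u')(y, Z) = Add(12, y) (Function('u')(y, Z) = Add(y, Add(14, Mul(-2, 1))) = Add(y, Add(14, -2)) = Add(y, 12) = Add(12, y))
U = Rational(363, 10) (U = Mul(Mul(33, Add(12, -1)), Pow(Add(7, 3), -1)) = Mul(Mul(33, 11), Pow(10, -1)) = Mul(363, Rational(1, 10)) = Rational(363, 10) ≈ 36.300)
Mul(-1, U) = Mul(-1, Rational(363, 10)) = Rational(-363, 10)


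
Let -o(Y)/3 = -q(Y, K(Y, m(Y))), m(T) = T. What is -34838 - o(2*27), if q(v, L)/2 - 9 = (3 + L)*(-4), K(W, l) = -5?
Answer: -34940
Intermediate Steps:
q(v, L) = -6 - 8*L (q(v, L) = 18 + 2*((3 + L)*(-4)) = 18 + 2*(-12 - 4*L) = 18 + (-24 - 8*L) = -6 - 8*L)
o(Y) = 102 (o(Y) = -(-3)*(-6 - 8*(-5)) = -(-3)*(-6 + 40) = -(-3)*34 = -3*(-34) = 102)
-34838 - o(2*27) = -34838 - 1*102 = -34838 - 102 = -34940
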